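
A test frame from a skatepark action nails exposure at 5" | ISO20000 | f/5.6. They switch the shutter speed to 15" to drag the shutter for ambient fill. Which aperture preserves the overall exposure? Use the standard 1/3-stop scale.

Shutter speed: 5 → 6 → 8 → 10 → 13 → 15 — 1 2/3 stops longer (brighter).
Need 1 2/3 stops darker from the aperture: f/5.6 → f/6.3 → f/7.1 → f/8 → f/9 → f/10.

f/10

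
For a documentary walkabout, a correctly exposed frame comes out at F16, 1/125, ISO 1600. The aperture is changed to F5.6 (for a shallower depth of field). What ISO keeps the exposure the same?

Aperture: f/16 → f/11 → f/8 → f/5.6 — 3 stops larger aperture (brighter).
Need 3 stops darker from the ISO: 1600 → 800 → 400 → 200.

ISO 200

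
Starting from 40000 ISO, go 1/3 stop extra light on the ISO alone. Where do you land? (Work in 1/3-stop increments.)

ISO: 40000 → 51200 — 1/3 stop higher (brighter).

ISO 51200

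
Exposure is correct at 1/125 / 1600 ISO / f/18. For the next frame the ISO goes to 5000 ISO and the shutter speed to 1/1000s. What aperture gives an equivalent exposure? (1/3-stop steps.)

f/11

ISO: 1600 → 2000 → 2500 → 3200 → 4000 → 5000 — 1 2/3 stops raised (brighter).
Shutter speed: 1/125 → 1/160 → 1/200 → 1/250 → 1/320 → 1/400 → 1/500 → 1/640 → 1/800 → 1/1000 — 3 stops faster (darker).
Net change so far: 1 1/3 stops darker. Offset with the aperture: f/18 → f/16 → f/14 → f/13 → f/11.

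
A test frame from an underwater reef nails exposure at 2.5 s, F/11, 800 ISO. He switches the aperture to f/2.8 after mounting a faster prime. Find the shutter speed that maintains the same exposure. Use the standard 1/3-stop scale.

1/6s

Aperture: f/11 → f/10 → f/9 → f/8 → f/7.1 → f/6.3 → f/5.6 → f/5 → f/4.5 → f/4 → f/3.5 → f/3.2 → f/2.8 — 4 stops opened up (brighter).
Need 4 stops darker from the shutter speed: 2.5 → 2 → 1.6 → 1.3 → 1 → 0.8 → 0.6 → 0.5 → 0.4 → 0.3 → 1/4 → 1/5 → 1/6.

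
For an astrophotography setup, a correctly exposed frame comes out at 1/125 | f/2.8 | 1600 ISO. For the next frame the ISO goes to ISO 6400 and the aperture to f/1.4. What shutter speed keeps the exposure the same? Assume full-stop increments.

1/2000s

ISO: 1600 → 3200 → 6400 — 2 stops higher (brighter).
Aperture: f/2.8 → f/2 → f/1.4 — 2 stops wider (brighter).
Net change so far: 4 stops brighter. Offset with the shutter speed: 1/125 → 1/250 → 1/500 → 1/1000 → 1/2000.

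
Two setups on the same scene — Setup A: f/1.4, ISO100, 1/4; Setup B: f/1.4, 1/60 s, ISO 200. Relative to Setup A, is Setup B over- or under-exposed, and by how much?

3 stops darker

Aperture: unchanged.
Shutter speed: 1/4 → 1/8 → 1/15 → 1/30 → 1/60 — 4 stops faster (darker).
ISO: 100 → 200 — 1 stop raised (brighter).
Net: −4 +1 = −3 stops.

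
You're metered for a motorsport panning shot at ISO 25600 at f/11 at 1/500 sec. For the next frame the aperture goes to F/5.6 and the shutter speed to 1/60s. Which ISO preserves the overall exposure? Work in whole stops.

ISO 800

Aperture: f/11 → f/8 → f/5.6 — 2 stops wider (brighter).
Shutter speed: 1/500 → 1/250 → 1/125 → 1/60 — 3 stops slower (brighter).
Net change so far: 5 stops brighter. Offset with the ISO: 25600 → 12800 → 6400 → 3200 → 1600 → 800.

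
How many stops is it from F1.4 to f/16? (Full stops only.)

f/1.4 → f/2 → f/2.8 → f/4 → f/5.6 → f/8 → f/11 → f/16 — count the steps: 7 stops.

7 stops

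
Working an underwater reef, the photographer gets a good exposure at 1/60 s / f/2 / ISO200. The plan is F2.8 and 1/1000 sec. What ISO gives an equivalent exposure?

ISO 6400

Aperture: f/2 → f/2.8 — 1 stop narrower (darker).
Shutter speed: 1/60 → 1/125 → 1/250 → 1/500 → 1/1000 — 4 stops faster (darker).
Net change so far: 5 stops darker. Offset with the ISO: 200 → 400 → 800 → 1600 → 3200 → 6400.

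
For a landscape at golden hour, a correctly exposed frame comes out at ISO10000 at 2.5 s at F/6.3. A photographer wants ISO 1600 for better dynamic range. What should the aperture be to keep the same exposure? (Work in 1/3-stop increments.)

ISO: 10000 → 8000 → 6400 → 5000 → 4000 → 3200 → 2500 → 2000 → 1600 — 2 2/3 stops lower (darker).
Need 2 2/3 stops brighter from the aperture: f/6.3 → f/5.6 → f/5 → f/4.5 → f/4 → f/3.5 → f/3.2 → f/2.8 → f/2.5.

f/2.5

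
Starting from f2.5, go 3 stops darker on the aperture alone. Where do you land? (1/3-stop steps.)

f/7.1

Aperture: f/2.5 → f/2.8 → f/3.2 → f/3.5 → f/4 → f/4.5 → f/5 → f/5.6 → f/6.3 → f/7.1 — 3 stops stopped down (darker).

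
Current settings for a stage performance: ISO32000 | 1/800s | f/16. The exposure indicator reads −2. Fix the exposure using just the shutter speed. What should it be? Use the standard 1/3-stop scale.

1/200s

Underexposed by 2 stops → need 2 stops brighter.
Shutter speed: 1/800 → 1/640 → 1/500 → 1/400 → 1/320 → 1/250 → 1/200.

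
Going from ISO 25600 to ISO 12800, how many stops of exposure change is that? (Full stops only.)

25600 → 12800 — count the steps: 1 stop.

1 stop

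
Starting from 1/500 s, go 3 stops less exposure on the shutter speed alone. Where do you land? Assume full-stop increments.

1/4000s

Shutter speed: 1/500 → 1/1000 → 1/2000 → 1/4000 — 3 stops shorter (darker).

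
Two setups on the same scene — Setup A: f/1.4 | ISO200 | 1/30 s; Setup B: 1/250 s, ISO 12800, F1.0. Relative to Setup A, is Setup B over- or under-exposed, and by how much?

4 stops brighter

Aperture: f/1.4 → f/1.0 — 1 stop opened up (brighter).
Shutter speed: 1/30 → 1/60 → 1/125 → 1/250 — 3 stops faster (darker).
ISO: 200 → 400 → 800 → 1600 → 3200 → 6400 → 12800 — 6 stops raised (brighter).
Net: +1 −3 +6 = +4 stops.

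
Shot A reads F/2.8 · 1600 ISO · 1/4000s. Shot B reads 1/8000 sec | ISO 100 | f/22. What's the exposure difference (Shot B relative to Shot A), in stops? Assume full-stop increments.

11 stops darker

Aperture: f/2.8 → f/4 → f/5.6 → f/8 → f/11 → f/16 → f/22 — 6 stops smaller aperture (darker).
Shutter speed: 1/4000 → 1/8000 — 1 stop shorter (darker).
ISO: 1600 → 800 → 400 → 200 → 100 — 4 stops lower (darker).
Net: −6 −1 −4 = −11 stops.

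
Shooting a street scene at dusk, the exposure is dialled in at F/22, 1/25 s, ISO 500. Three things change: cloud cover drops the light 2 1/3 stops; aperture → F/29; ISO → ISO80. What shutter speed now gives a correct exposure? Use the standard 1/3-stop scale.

Scene light: 2 1/3 stops darker.
Aperture: f/22 → f/25 → f/29 — 2/3 stop narrower (darker).
ISO: 500 → 400 → 320 → 250 → 200 → 160 → 125 → 100 → 80 — 2 2/3 stops lower (darker).
Net so far: 5 2/3 stops darker. Shutter speed: 1/25 → 1/20 → 1/15 → 1/13 → 1/10 → 1/8 → 1/6 → 1/5 → 1/4 → 0.3 → 0.4 → 0.5 → 0.6 → 0.8 → 1 → 1.3 → 1.6 → 2.

2 s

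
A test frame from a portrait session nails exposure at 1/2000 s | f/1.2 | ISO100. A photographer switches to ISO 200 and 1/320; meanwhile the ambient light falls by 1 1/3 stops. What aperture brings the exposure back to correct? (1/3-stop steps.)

Scene light: 1 1/3 stops darker.
ISO: 100 → 125 → 160 → 200 — 1 stop higher (brighter).
Shutter speed: 1/2000 → 1/1600 → 1/1250 → 1/1000 → 1/800 → 1/640 → 1/500 → 1/400 → 1/320 — 2 2/3 stops longer (brighter).
Net so far: 2 1/3 stops brighter. Aperture: f/1.2 → f/1.4 → f/1.6 → f/1.8 → f/2 → f/2.2 → f/2.5 → f/2.8.

f/2.8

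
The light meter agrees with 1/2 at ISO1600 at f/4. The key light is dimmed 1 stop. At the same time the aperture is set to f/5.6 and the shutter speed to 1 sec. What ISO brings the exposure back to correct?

Scene light: 1 stop darker.
Aperture: f/4 → f/5.6 — 1 stop smaller aperture (darker).
Shutter speed: 1/2 → 1 — 1 stop slower (brighter).
Net so far: 1 stop darker. ISO: 1600 → 3200.

ISO 3200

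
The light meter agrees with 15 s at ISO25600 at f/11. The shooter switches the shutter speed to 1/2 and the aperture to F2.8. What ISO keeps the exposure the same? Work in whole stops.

ISO 51200

Shutter speed: 15 → 8 → 4 → 2 → 1 → 1/2 — 5 stops shorter (darker).
Aperture: f/11 → f/8 → f/5.6 → f/4 → f/2.8 — 4 stops wider (brighter).
Net change so far: 1 stop darker. Offset with the ISO: 25600 → 51200.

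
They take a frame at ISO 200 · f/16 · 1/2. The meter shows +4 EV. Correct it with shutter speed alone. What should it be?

Overexposed by 4 stops → need 4 stops darker.
Shutter speed: 1/2 → 1/4 → 1/8 → 1/15 → 1/30.

1/30s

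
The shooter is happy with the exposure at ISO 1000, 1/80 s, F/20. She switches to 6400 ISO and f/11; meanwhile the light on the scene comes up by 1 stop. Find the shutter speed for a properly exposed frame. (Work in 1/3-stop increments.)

Scene light: 1 stop brighter.
ISO: 1000 → 1250 → 1600 → 2000 → 2500 → 3200 → 4000 → 5000 → 6400 — 2 2/3 stops raised (brighter).
Aperture: f/20 → f/18 → f/16 → f/14 → f/13 → f/11 — 1 2/3 stops opened up (brighter).
Net so far: 5 1/3 stops brighter. Shutter speed: 1/80 → 1/100 → 1/125 → 1/160 → 1/200 → 1/250 → 1/320 → 1/400 → 1/500 → 1/640 → 1/800 → 1/1000 → 1/1250 → 1/1600 → 1/2000 → 1/2500 → 1/3200.

1/3200s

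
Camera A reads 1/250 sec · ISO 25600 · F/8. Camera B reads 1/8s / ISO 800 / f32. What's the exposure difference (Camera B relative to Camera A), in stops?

4 stops darker

Aperture: f/8 → f/11 → f/16 → f/22 → f/32 — 4 stops smaller aperture (darker).
Shutter speed: 1/250 → 1/125 → 1/60 → 1/30 → 1/15 → 1/8 — 5 stops longer (brighter).
ISO: 25600 → 12800 → 6400 → 3200 → 1600 → 800 — 5 stops dropped (darker).
Net: −4 +5 −5 = −4 stops.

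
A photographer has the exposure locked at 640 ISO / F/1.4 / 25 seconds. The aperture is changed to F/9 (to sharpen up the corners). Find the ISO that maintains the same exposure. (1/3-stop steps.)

ISO 25600

Aperture: f/1.4 → f/1.6 → f/1.8 → f/2 → f/2.2 → f/2.5 → f/2.8 → f/3.2 → f/3.5 → f/4 → f/4.5 → f/5 → f/5.6 → f/6.3 → f/7.1 → f/8 → f/9 — 5 1/3 stops stopped down (darker).
Need 5 1/3 stops brighter from the ISO: 640 → 800 → 1000 → 1250 → 1600 → 2000 → 2500 → 3200 → 4000 → 5000 → 6400 → 8000 → 10000 → 12800 → 16000 → 20000 → 25600.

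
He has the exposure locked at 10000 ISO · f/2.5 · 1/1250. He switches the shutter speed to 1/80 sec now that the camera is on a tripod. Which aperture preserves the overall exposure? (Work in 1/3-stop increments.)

Shutter speed: 1/1250 → 1/1000 → 1/800 → 1/640 → 1/500 → 1/400 → 1/320 → 1/250 → 1/200 → 1/160 → 1/125 → 1/100 → 1/80 — 4 stops slower (brighter).
Need 4 stops darker from the aperture: f/2.5 → f/2.8 → f/3.2 → f/3.5 → f/4 → f/4.5 → f/5 → f/5.6 → f/6.3 → f/7.1 → f/8 → f/9 → f/10.

f/10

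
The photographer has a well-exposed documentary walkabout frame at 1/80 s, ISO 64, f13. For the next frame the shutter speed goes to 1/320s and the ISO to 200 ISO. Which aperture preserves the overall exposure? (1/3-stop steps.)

Shutter speed: 1/80 → 1/100 → 1/125 → 1/160 → 1/200 → 1/250 → 1/320 — 2 stops shorter (darker).
ISO: 64 → 80 → 100 → 125 → 160 → 200 — 1 2/3 stops higher (brighter).
Net change so far: 1/3 stop darker. Offset with the aperture: f/13 → f/11.

f/11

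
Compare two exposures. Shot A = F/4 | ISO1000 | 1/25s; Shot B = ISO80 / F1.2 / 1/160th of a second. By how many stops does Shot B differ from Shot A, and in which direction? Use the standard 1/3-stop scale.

3 stops darker

Aperture: f/4 → f/3.5 → f/3.2 → f/2.8 → f/2.5 → f/2.2 → f/2 → f/1.8 → f/1.6 → f/1.4 → f/1.2 — 3 1/3 stops larger aperture (brighter).
Shutter speed: 1/25 → 1/30 → 1/40 → 1/50 → 1/60 → 1/80 → 1/100 → 1/125 → 1/160 — 2 2/3 stops faster (darker).
ISO: 1000 → 800 → 640 → 500 → 400 → 320 → 250 → 200 → 160 → 125 → 100 → 80 — 3 2/3 stops dropped (darker).
Net: +3 1/3 −2 2/3 −3 2/3 = −3 stops.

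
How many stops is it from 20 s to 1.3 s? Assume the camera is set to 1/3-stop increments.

20 → 15 → 13 → 10 → 8 → 6 → 5 → 4 → 3.2 → 2.5 → 2 → 1.6 → 1.3 — count the steps: 12 third-stops = 4 stops.

4 stops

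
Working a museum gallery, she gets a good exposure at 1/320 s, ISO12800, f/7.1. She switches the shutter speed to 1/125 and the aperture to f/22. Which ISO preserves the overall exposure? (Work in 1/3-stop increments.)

Shutter speed: 1/320 → 1/250 → 1/200 → 1/160 → 1/125 — 1 1/3 stops longer (brighter).
Aperture: f/7.1 → f/8 → f/9 → f/10 → f/11 → f/13 → f/14 → f/16 → f/18 → f/20 → f/22 — 3 1/3 stops narrower (darker).
Net change so far: 2 stops darker. Offset with the ISO: 12800 → 16000 → 20000 → 25600 → 32000 → 40000 → 51200.

ISO 51200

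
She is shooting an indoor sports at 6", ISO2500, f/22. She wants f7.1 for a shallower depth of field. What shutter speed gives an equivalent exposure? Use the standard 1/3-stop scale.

0.6 s

Aperture: f/22 → f/20 → f/18 → f/16 → f/14 → f/13 → f/11 → f/10 → f/9 → f/8 → f/7.1 — 3 1/3 stops larger aperture (brighter).
Need 3 1/3 stops darker from the shutter speed: 6 → 5 → 4 → 3.2 → 2.5 → 2 → 1.6 → 1.3 → 1 → 0.8 → 0.6.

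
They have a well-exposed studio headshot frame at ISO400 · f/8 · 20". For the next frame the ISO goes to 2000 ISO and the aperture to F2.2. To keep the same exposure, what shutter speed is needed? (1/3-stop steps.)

ISO: 400 → 500 → 640 → 800 → 1000 → 1250 → 1600 → 2000 — 2 1/3 stops higher (brighter).
Aperture: f/8 → f/7.1 → f/6.3 → f/5.6 → f/5 → f/4.5 → f/4 → f/3.5 → f/3.2 → f/2.8 → f/2.5 → f/2.2 — 3 2/3 stops wider (brighter).
Net change so far: 6 stops brighter. Offset with the shutter speed: 20 → 15 → 13 → 10 → 8 → 6 → 5 → 4 → 3.2 → 2.5 → 2 → 1.6 → 1.3 → 1 → 0.8 → 0.6 → 0.5 → 0.4 → 0.3.

0.3 s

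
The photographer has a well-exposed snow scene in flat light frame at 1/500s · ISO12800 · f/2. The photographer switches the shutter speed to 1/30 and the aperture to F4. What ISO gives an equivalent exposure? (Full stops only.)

ISO 3200

Shutter speed: 1/500 → 1/250 → 1/125 → 1/60 → 1/30 — 4 stops slower (brighter).
Aperture: f/2 → f/2.8 → f/4 — 2 stops smaller aperture (darker).
Net change so far: 2 stops brighter. Offset with the ISO: 12800 → 6400 → 3200.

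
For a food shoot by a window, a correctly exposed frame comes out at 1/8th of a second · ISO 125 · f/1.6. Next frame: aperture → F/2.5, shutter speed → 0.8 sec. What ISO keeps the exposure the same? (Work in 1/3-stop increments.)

ISO 50

Aperture: f/1.6 → f/1.8 → f/2 → f/2.2 → f/2.5 — 1 1/3 stops smaller aperture (darker).
Shutter speed: 1/8 → 1/6 → 1/5 → 1/4 → 0.3 → 0.4 → 0.5 → 0.6 → 0.8 — 2 2/3 stops longer (brighter).
Net change so far: 1 1/3 stops brighter. Offset with the ISO: 125 → 100 → 80 → 64 → 50.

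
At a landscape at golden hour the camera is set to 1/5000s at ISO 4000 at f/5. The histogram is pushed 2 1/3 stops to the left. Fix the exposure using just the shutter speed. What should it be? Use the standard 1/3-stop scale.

1/1000s

Underexposed by 2 1/3 stops → need 2 1/3 stops brighter.
Shutter speed: 1/5000 → 1/4000 → 1/3200 → 1/2500 → 1/2000 → 1/1600 → 1/1250 → 1/1000.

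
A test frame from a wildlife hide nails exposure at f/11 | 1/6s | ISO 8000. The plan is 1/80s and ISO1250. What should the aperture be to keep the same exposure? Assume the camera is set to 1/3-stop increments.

f/1.2

Shutter speed: 1/6 → 1/8 → 1/10 → 1/13 → 1/15 → 1/20 → 1/25 → 1/30 → 1/40 → 1/50 → 1/60 → 1/80 — 3 2/3 stops shorter (darker).
ISO: 8000 → 6400 → 5000 → 4000 → 3200 → 2500 → 2000 → 1600 → 1250 — 2 2/3 stops lower (darker).
Net change so far: 6 1/3 stops darker. Offset with the aperture: f/11 → f/10 → f/9 → f/8 → f/7.1 → f/6.3 → f/5.6 → f/5 → f/4.5 → f/4 → f/3.5 → f/3.2 → f/2.8 → f/2.5 → f/2.2 → f/2 → f/1.8 → f/1.6 → f/1.4 → f/1.2.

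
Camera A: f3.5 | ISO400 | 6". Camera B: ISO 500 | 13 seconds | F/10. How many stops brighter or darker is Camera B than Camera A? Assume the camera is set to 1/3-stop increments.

Aperture: f/3.5 → f/4 → f/4.5 → f/5 → f/5.6 → f/6.3 → f/7.1 → f/8 → f/9 → f/10 — 3 stops narrower (darker).
Shutter speed: 6 → 8 → 10 → 13 — 1 stop longer (brighter).
ISO: 400 → 500 — 1/3 stop raised (brighter).
Net: −3 +1 +1/3 = −1 2/3 stops.

1 2/3 stops darker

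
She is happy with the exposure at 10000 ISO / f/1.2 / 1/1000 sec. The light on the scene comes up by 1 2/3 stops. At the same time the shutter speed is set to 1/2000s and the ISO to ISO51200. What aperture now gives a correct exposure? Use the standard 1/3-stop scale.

f/3.5

Scene light: 1 2/3 stops brighter.
Shutter speed: 1/1000 → 1/1250 → 1/1600 → 1/2000 — 1 stop faster (darker).
ISO: 10000 → 12800 → 16000 → 20000 → 25600 → 32000 → 40000 → 51200 — 2 1/3 stops raised (brighter).
Net so far: 3 stops brighter. Aperture: f/1.2 → f/1.4 → f/1.6 → f/1.8 → f/2 → f/2.2 → f/2.5 → f/2.8 → f/3.2 → f/3.5.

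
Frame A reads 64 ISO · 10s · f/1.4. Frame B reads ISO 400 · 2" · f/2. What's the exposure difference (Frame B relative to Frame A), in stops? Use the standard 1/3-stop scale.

Aperture: f/1.4 → f/1.6 → f/1.8 → f/2 — 1 stop stopped down (darker).
Shutter speed: 10 → 8 → 6 → 5 → 4 → 3.2 → 2.5 → 2 — 2 1/3 stops faster (darker).
ISO: 64 → 80 → 100 → 125 → 160 → 200 → 250 → 320 → 400 — 2 2/3 stops raised (brighter).
Net: −1 −2 1/3 +2 2/3 = −2/3 stops.

2/3 stop darker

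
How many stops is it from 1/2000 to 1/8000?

1/2000 → 1/4000 → 1/8000 — count the steps: 2 stops.

2 stops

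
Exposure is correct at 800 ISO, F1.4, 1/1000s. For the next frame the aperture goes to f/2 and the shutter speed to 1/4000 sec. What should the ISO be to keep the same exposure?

Aperture: f/1.4 → f/2 — 1 stop narrower (darker).
Shutter speed: 1/1000 → 1/2000 → 1/4000 — 2 stops faster (darker).
Net change so far: 3 stops darker. Offset with the ISO: 800 → 1600 → 3200 → 6400.

ISO 6400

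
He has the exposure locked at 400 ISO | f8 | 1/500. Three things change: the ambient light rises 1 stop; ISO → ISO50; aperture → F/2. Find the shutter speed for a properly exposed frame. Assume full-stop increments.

Scene light: 1 stop brighter.
ISO: 400 → 200 → 100 → 50 — 3 stops lower (darker).
Aperture: f/8 → f/5.6 → f/4 → f/2.8 → f/2 — 4 stops wider (brighter).
Net so far: 2 stops brighter. Shutter speed: 1/500 → 1/1000 → 1/2000.

1/2000s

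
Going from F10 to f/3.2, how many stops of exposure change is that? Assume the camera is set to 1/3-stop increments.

3 1/3 stops

f/10 → f/9 → f/8 → f/7.1 → f/6.3 → f/5.6 → f/5 → f/4.5 → f/4 → f/3.5 → f/3.2 — count the steps: 10 third-stops = 3 1/3 stops.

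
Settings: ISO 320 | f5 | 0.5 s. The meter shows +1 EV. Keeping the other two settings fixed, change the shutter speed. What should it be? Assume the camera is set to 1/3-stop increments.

Overexposed by 1 stop → need 1 stop darker.
Shutter speed: 0.5 → 0.4 → 0.3 → 1/4.

1/4s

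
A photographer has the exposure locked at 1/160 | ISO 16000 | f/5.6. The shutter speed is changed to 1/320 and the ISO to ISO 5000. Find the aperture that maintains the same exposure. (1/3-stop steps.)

f/2.2

Shutter speed: 1/160 → 1/200 → 1/250 → 1/320 — 1 stop faster (darker).
ISO: 16000 → 12800 → 10000 → 8000 → 6400 → 5000 — 1 2/3 stops lower (darker).
Net change so far: 2 2/3 stops darker. Offset with the aperture: f/5.6 → f/5 → f/4.5 → f/4 → f/3.5 → f/3.2 → f/2.8 → f/2.5 → f/2.2.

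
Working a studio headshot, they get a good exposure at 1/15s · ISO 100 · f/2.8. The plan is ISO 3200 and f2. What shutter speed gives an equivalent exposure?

1/1000s

ISO: 100 → 200 → 400 → 800 → 1600 → 3200 — 5 stops raised (brighter).
Aperture: f/2.8 → f/2 — 1 stop opened up (brighter).
Net change so far: 6 stops brighter. Offset with the shutter speed: 1/15 → 1/30 → 1/60 → 1/125 → 1/250 → 1/500 → 1/1000.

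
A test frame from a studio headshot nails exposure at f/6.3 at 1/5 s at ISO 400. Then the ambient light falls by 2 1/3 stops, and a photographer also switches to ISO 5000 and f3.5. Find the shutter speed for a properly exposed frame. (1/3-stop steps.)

1/40s

Scene light: 2 1/3 stops darker.
ISO: 400 → 500 → 640 → 800 → 1000 → 1250 → 1600 → 2000 → 2500 → 3200 → 4000 → 5000 — 3 2/3 stops raised (brighter).
Aperture: f/6.3 → f/5.6 → f/5 → f/4.5 → f/4 → f/3.5 — 1 2/3 stops larger aperture (brighter).
Net so far: 3 stops brighter. Shutter speed: 1/5 → 1/6 → 1/8 → 1/10 → 1/13 → 1/15 → 1/20 → 1/25 → 1/30 → 1/40.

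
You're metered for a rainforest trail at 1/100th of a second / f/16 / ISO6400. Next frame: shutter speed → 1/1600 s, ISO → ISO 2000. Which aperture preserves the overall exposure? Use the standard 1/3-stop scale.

f/2.2

Shutter speed: 1/100 → 1/125 → 1/160 → 1/200 → 1/250 → 1/320 → 1/400 → 1/500 → 1/640 → 1/800 → 1/1000 → 1/1250 → 1/1600 — 4 stops faster (darker).
ISO: 6400 → 5000 → 4000 → 3200 → 2500 → 2000 — 1 2/3 stops lower (darker).
Net change so far: 5 2/3 stops darker. Offset with the aperture: f/16 → f/14 → f/13 → f/11 → f/10 → f/9 → f/8 → f/7.1 → f/6.3 → f/5.6 → f/5 → f/4.5 → f/4 → f/3.5 → f/3.2 → f/2.8 → f/2.5 → f/2.2.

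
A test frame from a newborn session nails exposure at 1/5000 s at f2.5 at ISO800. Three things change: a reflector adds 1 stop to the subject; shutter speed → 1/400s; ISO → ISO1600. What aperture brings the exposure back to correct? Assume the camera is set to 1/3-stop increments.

Scene light: 1 stop brighter.
Shutter speed: 1/5000 → 1/4000 → 1/3200 → 1/2500 → 1/2000 → 1/1600 → 1/1250 → 1/1000 → 1/800 → 1/640 → 1/500 → 1/400 — 3 2/3 stops longer (brighter).
ISO: 800 → 1000 → 1250 → 1600 — 1 stop higher (brighter).
Net so far: 5 2/3 stops brighter. Aperture: f/2.5 → f/2.8 → f/3.2 → f/3.5 → f/4 → f/4.5 → f/5 → f/5.6 → f/6.3 → f/7.1 → f/8 → f/9 → f/10 → f/11 → f/13 → f/14 → f/16 → f/18.

f/18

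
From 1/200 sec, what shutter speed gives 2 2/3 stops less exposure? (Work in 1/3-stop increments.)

1/1250s

Shutter speed: 1/200 → 1/250 → 1/320 → 1/400 → 1/500 → 1/640 → 1/800 → 1/1000 → 1/1250 — 2 2/3 stops faster (darker).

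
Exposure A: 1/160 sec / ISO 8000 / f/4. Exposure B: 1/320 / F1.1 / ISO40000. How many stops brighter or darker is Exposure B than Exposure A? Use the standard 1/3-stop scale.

5 stops brighter

Aperture: f/4 → f/3.5 → f/3.2 → f/2.8 → f/2.5 → f/2.2 → f/2 → f/1.8 → f/1.6 → f/1.4 → f/1.2 → f/1.1 — 3 2/3 stops opened up (brighter).
Shutter speed: 1/160 → 1/200 → 1/250 → 1/320 — 1 stop faster (darker).
ISO: 8000 → 10000 → 12800 → 16000 → 20000 → 25600 → 32000 → 40000 — 2 1/3 stops higher (brighter).
Net: +3 2/3 −1 +2 1/3 = +5 stops.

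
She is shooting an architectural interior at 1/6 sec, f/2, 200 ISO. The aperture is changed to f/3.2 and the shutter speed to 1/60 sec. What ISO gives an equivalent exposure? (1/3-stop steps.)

Aperture: f/2 → f/2.2 → f/2.5 → f/2.8 → f/3.2 — 1 1/3 stops narrower (darker).
Shutter speed: 1/6 → 1/8 → 1/10 → 1/13 → 1/15 → 1/20 → 1/25 → 1/30 → 1/40 → 1/50 → 1/60 — 3 1/3 stops faster (darker).
Net change so far: 4 2/3 stops darker. Offset with the ISO: 200 → 250 → 320 → 400 → 500 → 640 → 800 → 1000 → 1250 → 1600 → 2000 → 2500 → 3200 → 4000 → 5000.

ISO 5000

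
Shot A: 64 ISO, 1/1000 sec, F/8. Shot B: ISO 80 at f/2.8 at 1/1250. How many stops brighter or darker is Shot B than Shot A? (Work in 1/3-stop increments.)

Aperture: f/8 → f/7.1 → f/6.3 → f/5.6 → f/5 → f/4.5 → f/4 → f/3.5 → f/3.2 → f/2.8 — 3 stops larger aperture (brighter).
Shutter speed: 1/1000 → 1/1250 — 1/3 stop faster (darker).
ISO: 64 → 80 — 1/3 stop higher (brighter).
Net: +3 −1/3 +1/3 = +3 stops.

3 stops brighter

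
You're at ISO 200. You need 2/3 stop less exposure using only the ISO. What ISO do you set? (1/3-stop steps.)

ISO 125

ISO: 200 → 160 → 125 — 2/3 stop dropped (darker).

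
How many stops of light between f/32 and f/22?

1 stop

f/32 → f/22 — count the steps: 1 stop.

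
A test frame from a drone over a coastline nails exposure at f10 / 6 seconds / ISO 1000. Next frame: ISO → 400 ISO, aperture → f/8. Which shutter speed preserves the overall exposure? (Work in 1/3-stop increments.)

10 s

ISO: 1000 → 800 → 640 → 500 → 400 — 1 1/3 stops lower (darker).
Aperture: f/10 → f/9 → f/8 — 2/3 stop larger aperture (brighter).
Net change so far: 2/3 stop darker. Offset with the shutter speed: 6 → 8 → 10.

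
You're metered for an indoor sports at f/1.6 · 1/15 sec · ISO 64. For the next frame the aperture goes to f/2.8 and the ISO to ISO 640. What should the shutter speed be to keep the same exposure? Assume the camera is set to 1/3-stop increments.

Aperture: f/1.6 → f/1.8 → f/2 → f/2.2 → f/2.5 → f/2.8 — 1 2/3 stops narrower (darker).
ISO: 64 → 80 → 100 → 125 → 160 → 200 → 250 → 320 → 400 → 500 → 640 — 3 1/3 stops raised (brighter).
Net change so far: 1 2/3 stops brighter. Offset with the shutter speed: 1/15 → 1/20 → 1/25 → 1/30 → 1/40 → 1/50.

1/50s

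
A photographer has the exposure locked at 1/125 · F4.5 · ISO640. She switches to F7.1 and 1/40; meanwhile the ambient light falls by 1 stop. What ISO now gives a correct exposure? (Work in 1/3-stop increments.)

Scene light: 1 stop darker.
Aperture: f/4.5 → f/5 → f/5.6 → f/6.3 → f/7.1 — 1 1/3 stops stopped down (darker).
Shutter speed: 1/125 → 1/100 → 1/80 → 1/60 → 1/50 → 1/40 — 1 2/3 stops slower (brighter).
Net so far: 2/3 stop darker. ISO: 640 → 800 → 1000.

ISO 1000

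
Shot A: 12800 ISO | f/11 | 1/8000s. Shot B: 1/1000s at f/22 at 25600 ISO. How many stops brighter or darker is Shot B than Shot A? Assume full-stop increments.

Aperture: f/11 → f/16 → f/22 — 2 stops stopped down (darker).
Shutter speed: 1/8000 → 1/4000 → 1/2000 → 1/1000 — 3 stops longer (brighter).
ISO: 12800 → 25600 — 1 stop raised (brighter).
Net: −2 +3 +1 = +2 stops.

2 stops brighter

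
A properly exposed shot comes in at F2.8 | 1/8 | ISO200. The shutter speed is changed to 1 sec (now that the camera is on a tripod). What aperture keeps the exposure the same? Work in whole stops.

Shutter speed: 1/8 → 1/4 → 1/2 → 1 — 3 stops slower (brighter).
Need 3 stops darker from the aperture: f/2.8 → f/4 → f/5.6 → f/8.

f/8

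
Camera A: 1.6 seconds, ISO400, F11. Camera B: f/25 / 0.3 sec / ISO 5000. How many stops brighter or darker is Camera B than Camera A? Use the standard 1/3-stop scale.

Aperture: f/11 → f/13 → f/14 → f/16 → f/18 → f/20 → f/22 → f/25 — 2 1/3 stops narrower (darker).
Shutter speed: 1.6 → 1.3 → 1 → 0.8 → 0.6 → 0.5 → 0.4 → 0.3 — 2 1/3 stops shorter (darker).
ISO: 400 → 500 → 640 → 800 → 1000 → 1250 → 1600 → 2000 → 2500 → 3200 → 4000 → 5000 — 3 2/3 stops raised (brighter).
Net: −2 1/3 −2 1/3 +3 2/3 = −1 stop.

1 stop darker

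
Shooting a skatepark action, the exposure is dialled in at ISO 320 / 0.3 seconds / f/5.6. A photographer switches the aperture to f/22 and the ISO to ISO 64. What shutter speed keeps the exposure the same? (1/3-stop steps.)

25 s

Aperture: f/5.6 → f/6.3 → f/7.1 → f/8 → f/9 → f/10 → f/11 → f/13 → f/14 → f/16 → f/18 → f/20 → f/22 — 4 stops stopped down (darker).
ISO: 320 → 250 → 200 → 160 → 125 → 100 → 80 → 64 — 2 1/3 stops dropped (darker).
Net change so far: 6 1/3 stops darker. Offset with the shutter speed: 0.3 → 0.4 → 0.5 → 0.6 → 0.8 → 1 → 1.3 → 1.6 → 2 → 2.5 → 3.2 → 4 → 5 → 6 → 8 → 10 → 13 → 15 → 20 → 25.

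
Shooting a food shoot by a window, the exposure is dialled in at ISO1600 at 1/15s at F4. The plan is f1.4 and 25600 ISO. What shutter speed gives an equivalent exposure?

1/2000s

Aperture: f/4 → f/2.8 → f/2 → f/1.4 — 3 stops opened up (brighter).
ISO: 1600 → 3200 → 6400 → 12800 → 25600 — 4 stops higher (brighter).
Net change so far: 7 stops brighter. Offset with the shutter speed: 1/15 → 1/30 → 1/60 → 1/125 → 1/250 → 1/500 → 1/1000 → 1/2000.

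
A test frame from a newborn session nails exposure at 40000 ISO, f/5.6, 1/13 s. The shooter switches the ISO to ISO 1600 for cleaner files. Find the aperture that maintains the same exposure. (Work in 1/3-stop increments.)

f/1.1

ISO: 40000 → 32000 → 25600 → 20000 → 16000 → 12800 → 10000 → 8000 → 6400 → 5000 → 4000 → 3200 → 2500 → 2000 → 1600 — 4 2/3 stops lower (darker).
Need 4 2/3 stops brighter from the aperture: f/5.6 → f/5 → f/4.5 → f/4 → f/3.5 → f/3.2 → f/2.8 → f/2.5 → f/2.2 → f/2 → f/1.8 → f/1.6 → f/1.4 → f/1.2 → f/1.1.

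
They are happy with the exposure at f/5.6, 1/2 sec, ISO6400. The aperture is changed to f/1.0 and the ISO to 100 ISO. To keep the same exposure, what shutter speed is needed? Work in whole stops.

Aperture: f/5.6 → f/4 → f/2.8 → f/2 → f/1.4 → f/1.0 — 5 stops wider (brighter).
ISO: 6400 → 3200 → 1600 → 800 → 400 → 200 → 100 — 6 stops lower (darker).
Net change so far: 1 stop darker. Offset with the shutter speed: 1/2 → 1.

1 s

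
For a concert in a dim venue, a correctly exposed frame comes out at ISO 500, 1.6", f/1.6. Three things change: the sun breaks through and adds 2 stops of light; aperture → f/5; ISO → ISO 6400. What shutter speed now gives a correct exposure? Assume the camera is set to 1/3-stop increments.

Scene light: 2 stops brighter.
Aperture: f/1.6 → f/1.8 → f/2 → f/2.2 → f/2.5 → f/2.8 → f/3.2 → f/3.5 → f/4 → f/4.5 → f/5 — 3 1/3 stops narrower (darker).
ISO: 500 → 640 → 800 → 1000 → 1250 → 1600 → 2000 → 2500 → 3200 → 4000 → 5000 → 6400 — 3 2/3 stops higher (brighter).
Net so far: 2 1/3 stops brighter. Shutter speed: 1.6 → 1.3 → 1 → 0.8 → 0.6 → 0.5 → 0.4 → 0.3.

0.3 s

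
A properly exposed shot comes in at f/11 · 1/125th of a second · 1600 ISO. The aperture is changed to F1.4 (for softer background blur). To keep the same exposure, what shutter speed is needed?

1/8000s

Aperture: f/11 → f/8 → f/5.6 → f/4 → f/2.8 → f/2 → f/1.4 — 6 stops larger aperture (brighter).
Need 6 stops darker from the shutter speed: 1/125 → 1/250 → 1/500 → 1/1000 → 1/2000 → 1/4000 → 1/8000.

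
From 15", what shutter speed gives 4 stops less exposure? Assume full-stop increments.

1 s

Shutter speed: 15 → 8 → 4 → 2 → 1 — 4 stops shorter (darker).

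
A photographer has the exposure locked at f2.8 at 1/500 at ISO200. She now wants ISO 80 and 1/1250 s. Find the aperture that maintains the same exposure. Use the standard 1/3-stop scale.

ISO: 200 → 160 → 125 → 100 → 80 — 1 1/3 stops dropped (darker).
Shutter speed: 1/500 → 1/640 → 1/800 → 1/1000 → 1/1250 — 1 1/3 stops faster (darker).
Net change so far: 2 2/3 stops darker. Offset with the aperture: f/2.8 → f/2.5 → f/2.2 → f/2 → f/1.8 → f/1.6 → f/1.4 → f/1.2 → f/1.1.

f/1.1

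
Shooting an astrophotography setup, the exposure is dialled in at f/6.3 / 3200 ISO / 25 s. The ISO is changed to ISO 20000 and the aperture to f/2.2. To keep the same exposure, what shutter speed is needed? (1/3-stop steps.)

0.5 s

ISO: 3200 → 4000 → 5000 → 6400 → 8000 → 10000 → 12800 → 16000 → 20000 — 2 2/3 stops higher (brighter).
Aperture: f/6.3 → f/5.6 → f/5 → f/4.5 → f/4 → f/3.5 → f/3.2 → f/2.8 → f/2.5 → f/2.2 — 3 stops wider (brighter).
Net change so far: 5 2/3 stops brighter. Offset with the shutter speed: 25 → 20 → 15 → 13 → 10 → 8 → 6 → 5 → 4 → 3.2 → 2.5 → 2 → 1.6 → 1.3 → 1 → 0.8 → 0.6 → 0.5.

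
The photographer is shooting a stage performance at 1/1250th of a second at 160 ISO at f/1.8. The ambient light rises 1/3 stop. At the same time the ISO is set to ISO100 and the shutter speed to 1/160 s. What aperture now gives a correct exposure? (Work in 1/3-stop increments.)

f/4.5

Scene light: 1/3 stop brighter.
ISO: 160 → 125 → 100 — 2/3 stop lower (darker).
Shutter speed: 1/1250 → 1/1000 → 1/800 → 1/640 → 1/500 → 1/400 → 1/320 → 1/250 → 1/200 → 1/160 — 3 stops slower (brighter).
Net so far: 2 2/3 stops brighter. Aperture: f/1.8 → f/2 → f/2.2 → f/2.5 → f/2.8 → f/3.2 → f/3.5 → f/4 → f/4.5.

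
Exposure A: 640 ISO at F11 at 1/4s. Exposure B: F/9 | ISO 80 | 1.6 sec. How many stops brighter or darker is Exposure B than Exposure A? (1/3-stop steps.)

1/3 stop brighter

Aperture: f/11 → f/10 → f/9 — 2/3 stop larger aperture (brighter).
Shutter speed: 1/4 → 0.3 → 0.4 → 0.5 → 0.6 → 0.8 → 1 → 1.3 → 1.6 — 2 2/3 stops slower (brighter).
ISO: 640 → 500 → 400 → 320 → 250 → 200 → 160 → 125 → 100 → 80 — 3 stops dropped (darker).
Net: +2/3 +2 2/3 −3 = +1/3 stops.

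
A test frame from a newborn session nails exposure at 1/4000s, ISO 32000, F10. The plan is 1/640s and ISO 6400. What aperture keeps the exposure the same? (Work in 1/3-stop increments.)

Shutter speed: 1/4000 → 1/3200 → 1/2500 → 1/2000 → 1/1600 → 1/1250 → 1/1000 → 1/800 → 1/640 — 2 2/3 stops longer (brighter).
ISO: 32000 → 25600 → 20000 → 16000 → 12800 → 10000 → 8000 → 6400 — 2 1/3 stops lower (darker).
Net change so far: 1/3 stop brighter. Offset with the aperture: f/10 → f/11.

f/11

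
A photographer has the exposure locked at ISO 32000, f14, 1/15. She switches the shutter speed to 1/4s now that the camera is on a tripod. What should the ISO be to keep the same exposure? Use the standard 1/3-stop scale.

ISO 8000

Shutter speed: 1/15 → 1/13 → 1/10 → 1/8 → 1/6 → 1/5 → 1/4 — 2 stops longer (brighter).
Need 2 stops darker from the ISO: 32000 → 25600 → 20000 → 16000 → 12800 → 10000 → 8000.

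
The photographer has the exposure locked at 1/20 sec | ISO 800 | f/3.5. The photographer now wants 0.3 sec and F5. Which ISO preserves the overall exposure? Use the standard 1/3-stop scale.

ISO 250

Shutter speed: 1/20 → 1/15 → 1/13 → 1/10 → 1/8 → 1/6 → 1/5 → 1/4 → 0.3 — 2 2/3 stops slower (brighter).
Aperture: f/3.5 → f/4 → f/4.5 → f/5 — 1 stop smaller aperture (darker).
Net change so far: 1 2/3 stops brighter. Offset with the ISO: 800 → 640 → 500 → 400 → 320 → 250.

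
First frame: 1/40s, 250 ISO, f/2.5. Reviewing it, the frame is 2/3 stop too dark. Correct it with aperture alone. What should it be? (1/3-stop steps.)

f/2

Underexposed by 2/3 stop → need 2/3 stop brighter.
Aperture: f/2.5 → f/2.2 → f/2.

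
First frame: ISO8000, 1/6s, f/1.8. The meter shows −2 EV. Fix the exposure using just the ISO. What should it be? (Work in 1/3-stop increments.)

ISO 32000

Underexposed by 2 stops → need 2 stops brighter.
ISO: 8000 → 10000 → 12800 → 16000 → 20000 → 25600 → 32000.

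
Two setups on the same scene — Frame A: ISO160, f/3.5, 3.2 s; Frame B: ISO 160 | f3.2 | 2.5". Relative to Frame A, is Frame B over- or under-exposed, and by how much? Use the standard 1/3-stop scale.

same exposure (0 stops)

Aperture: f/3.5 → f/3.2 — 1/3 stop larger aperture (brighter).
Shutter speed: 3.2 → 2.5 — 1/3 stop shorter (darker).
ISO: unchanged.
Net: +1/3 −1/3 = 0 stops.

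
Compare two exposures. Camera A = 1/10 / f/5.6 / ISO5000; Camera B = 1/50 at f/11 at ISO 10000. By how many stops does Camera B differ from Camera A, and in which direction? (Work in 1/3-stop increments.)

Aperture: f/5.6 → f/6.3 → f/7.1 → f/8 → f/9 → f/10 → f/11 — 2 stops stopped down (darker).
Shutter speed: 1/10 → 1/13 → 1/15 → 1/20 → 1/25 → 1/30 → 1/40 → 1/50 — 2 1/3 stops shorter (darker).
ISO: 5000 → 6400 → 8000 → 10000 — 1 stop raised (brighter).
Net: −2 −2 1/3 +1 = −3 1/3 stops.

3 1/3 stops darker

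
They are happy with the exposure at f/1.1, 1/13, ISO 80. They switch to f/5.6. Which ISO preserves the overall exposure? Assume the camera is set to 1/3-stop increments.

Aperture: f/1.1 → f/1.2 → f/1.4 → f/1.6 → f/1.8 → f/2 → f/2.2 → f/2.5 → f/2.8 → f/3.2 → f/3.5 → f/4 → f/4.5 → f/5 → f/5.6 — 4 2/3 stops stopped down (darker).
Need 4 2/3 stops brighter from the ISO: 80 → 100 → 125 → 160 → 200 → 250 → 320 → 400 → 500 → 640 → 800 → 1000 → 1250 → 1600 → 2000.

ISO 2000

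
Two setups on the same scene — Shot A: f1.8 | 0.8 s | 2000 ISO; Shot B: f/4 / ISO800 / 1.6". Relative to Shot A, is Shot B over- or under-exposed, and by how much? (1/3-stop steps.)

Aperture: f/1.8 → f/2 → f/2.2 → f/2.5 → f/2.8 → f/3.2 → f/3.5 → f/4 — 2 1/3 stops stopped down (darker).
Shutter speed: 0.8 → 1 → 1.3 → 1.6 — 1 stop slower (brighter).
ISO: 2000 → 1600 → 1250 → 1000 → 800 — 1 1/3 stops lower (darker).
Net: −2 1/3 +1 −1 1/3 = −2 2/3 stops.

2 2/3 stops darker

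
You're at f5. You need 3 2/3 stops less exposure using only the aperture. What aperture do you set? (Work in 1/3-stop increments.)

f/18

Aperture: f/5 → f/5.6 → f/6.3 → f/7.1 → f/8 → f/9 → f/10 → f/11 → f/13 → f/14 → f/16 → f/18 — 3 2/3 stops narrower (darker).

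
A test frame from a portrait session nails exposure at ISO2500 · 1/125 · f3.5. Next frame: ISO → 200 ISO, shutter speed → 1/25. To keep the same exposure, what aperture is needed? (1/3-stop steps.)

f/2.2

ISO: 2500 → 2000 → 1600 → 1250 → 1000 → 800 → 640 → 500 → 400 → 320 → 250 → 200 — 3 2/3 stops dropped (darker).
Shutter speed: 1/125 → 1/100 → 1/80 → 1/60 → 1/50 → 1/40 → 1/30 → 1/25 — 2 1/3 stops slower (brighter).
Net change so far: 1 1/3 stops darker. Offset with the aperture: f/3.5 → f/3.2 → f/2.8 → f/2.5 → f/2.2.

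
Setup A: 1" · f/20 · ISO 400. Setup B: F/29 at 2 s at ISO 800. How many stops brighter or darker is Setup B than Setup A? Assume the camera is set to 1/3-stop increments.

1 stop brighter

Aperture: f/20 → f/22 → f/25 → f/29 — 1 stop smaller aperture (darker).
Shutter speed: 1 → 1.3 → 1.6 → 2 — 1 stop longer (brighter).
ISO: 400 → 500 → 640 → 800 — 1 stop higher (brighter).
Net: −1 +1 +1 = +1 stop.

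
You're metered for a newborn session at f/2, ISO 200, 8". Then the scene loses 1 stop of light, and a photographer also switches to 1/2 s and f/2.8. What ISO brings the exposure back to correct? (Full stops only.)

ISO 12800

Scene light: 1 stop darker.
Shutter speed: 8 → 4 → 2 → 1 → 1/2 — 4 stops shorter (darker).
Aperture: f/2 → f/2.8 — 1 stop smaller aperture (darker).
Net so far: 6 stops darker. ISO: 200 → 400 → 800 → 1600 → 3200 → 6400 → 12800.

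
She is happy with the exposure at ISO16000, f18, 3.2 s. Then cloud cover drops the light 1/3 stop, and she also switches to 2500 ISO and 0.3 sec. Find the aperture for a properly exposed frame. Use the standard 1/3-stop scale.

f/2

Scene light: 1/3 stop darker.
ISO: 16000 → 12800 → 10000 → 8000 → 6400 → 5000 → 4000 → 3200 → 2500 — 2 2/3 stops lower (darker).
Shutter speed: 3.2 → 2.5 → 2 → 1.6 → 1.3 → 1 → 0.8 → 0.6 → 0.5 → 0.4 → 0.3 — 3 1/3 stops shorter (darker).
Net so far: 6 1/3 stops darker. Aperture: f/18 → f/16 → f/14 → f/13 → f/11 → f/10 → f/9 → f/8 → f/7.1 → f/6.3 → f/5.6 → f/5 → f/4.5 → f/4 → f/3.5 → f/3.2 → f/2.8 → f/2.5 → f/2.2 → f/2.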